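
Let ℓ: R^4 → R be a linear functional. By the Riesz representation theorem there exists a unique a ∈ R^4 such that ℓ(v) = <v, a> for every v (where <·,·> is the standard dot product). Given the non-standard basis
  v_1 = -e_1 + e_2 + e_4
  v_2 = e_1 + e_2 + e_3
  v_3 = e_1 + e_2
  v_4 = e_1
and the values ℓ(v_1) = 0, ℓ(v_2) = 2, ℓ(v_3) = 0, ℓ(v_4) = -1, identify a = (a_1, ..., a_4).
a = (-1, 1, 2, -2)

Write a = (a_1, ..., a_4) in the standard basis. For each basis vector v_i, ℓ(v_i) = <v_i, a> is a linear equation in the a_j's. Collect the n equations into a matrix system V a = ℓ, where row i of V is v_i (expressed in the standard basis). Since V is invertible (lower-triangular with 1s on the diagonal, up to permutation), solve by back-substitution:
  V =
[[-1, 1, 0, 1],
 [1, 1, 1, 0],
 [1, 1, 0, 0],
 [1, 0, 0, 0]]
  V a = (0, 2, 0, -1)
Solving gives a = (-1, 1, 2, -2).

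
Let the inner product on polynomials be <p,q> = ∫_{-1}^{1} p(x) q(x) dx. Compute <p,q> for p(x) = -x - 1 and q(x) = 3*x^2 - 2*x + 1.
<p,q> = -8/3

Expand the product: p(x)·q(x) = -3*x^3 - x^2 + x - 1.
∫_{-1}^{1} of each monomial x^k gives [2/(k+1) if k even, 0 if k odd]. Integrating term-by-term (or equivalently evaluating the antiderivative F(x) = -3*x^4/4 - x^3/3 + x^2/2 - x at the endpoints):
  F(1) − F(−1) = -19/12 − (13/12) = -8/3.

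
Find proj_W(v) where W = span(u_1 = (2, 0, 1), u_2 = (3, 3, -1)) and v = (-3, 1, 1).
proj_W(v) = (-15/7, -3/7, -5/7)

Set up U = [u_1 | ... | u_2] ∈ R^(3×2). The projector onto W = col(U) is P = U (U^T U)^(-1) U^T.
Compute U^T U =
  [5, 5]
  [5, 19],
and U^T v = (-5, -7).
Solve U^T U · c = U^T v for the coefficients: c = (-6/7, -1/7). The projection is proj_W(v) = U c.
Check: (v - proj_W(v)) · u_1 = 0  (should be 0).
Check: (v - proj_W(v)) · u_2 = 0  (should be 0).
Result: proj_W(v) = (-15/7, -3/7, -5/7).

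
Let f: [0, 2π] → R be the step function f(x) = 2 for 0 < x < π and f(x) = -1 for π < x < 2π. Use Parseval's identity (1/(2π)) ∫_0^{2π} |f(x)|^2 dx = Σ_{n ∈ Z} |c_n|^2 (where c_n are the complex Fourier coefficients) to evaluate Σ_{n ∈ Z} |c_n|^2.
Σ |c_n|^2 = 5/2

Parseval equates the L^2 energy of f (normalised by 1/(2π)) with the ℓ^2 sum of its Fourier coefficients: (1/(2π)) ∫_0^{2π} |f|^2 = Σ |c_n|^2.
Compute the left side: (1/(2π)) [∫_0^π 2^2 dx + ∫_π^{2π} (-1)^2 dx] = (1/(2π)) · (4π + 1π) = (4 + 1)/2 = 5/2.
So Σ_{n ∈ Z} |c_n|^2 = 5/2.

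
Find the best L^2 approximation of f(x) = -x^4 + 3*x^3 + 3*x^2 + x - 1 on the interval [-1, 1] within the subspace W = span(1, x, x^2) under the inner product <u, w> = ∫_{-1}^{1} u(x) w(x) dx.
g(x) = 15*x^2/7 + 14*x/5 - 32/35

The best approximation g ∈ W is the orthogonal projection of f onto W. Writing g = a_0 + a_1 x + a_2 x^2, the coefficients solve the normal equations G · a = b where
  G_{ij} = <φ_i, φ_j> and b_i = <f, φ_i>, with φ_0 = 1, φ_1 = x, φ_2 = x^2.
G =
  [2, 0, 2/3]
  [0, 2/3, 0]
  [2/3, 0, 2/5],
b = (-2/5, 28/15, 26/105).
Solving gives a_0 = -32/35, a_1 = 14/5, a_2 = 15/7, so
  g(x) = 15*x^2/7 + 14*x/5 - 32/35.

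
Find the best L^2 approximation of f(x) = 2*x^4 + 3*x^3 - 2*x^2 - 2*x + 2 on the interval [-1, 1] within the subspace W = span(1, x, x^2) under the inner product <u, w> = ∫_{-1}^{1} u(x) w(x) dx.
g(x) = -2*x^2/7 - x/5 + 64/35

The best approximation g ∈ W is the orthogonal projection of f onto W. Writing g = a_0 + a_1 x + a_2 x^2, the coefficients solve the normal equations G · a = b where
  G_{ij} = <φ_i, φ_j> and b_i = <f, φ_i>, with φ_0 = 1, φ_1 = x, φ_2 = x^2.
G =
  [2, 0, 2/3]
  [0, 2/3, 0]
  [2/3, 0, 2/5],
b = (52/15, -2/15, 116/105).
Solving gives a_0 = 64/35, a_1 = -1/5, a_2 = -2/7, so
  g(x) = -2*x^2/7 - x/5 + 64/35.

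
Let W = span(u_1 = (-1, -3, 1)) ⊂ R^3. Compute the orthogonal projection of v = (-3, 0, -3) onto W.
proj_W(v) = (0, 0, 0)

Set up U = [u_1 | ... | u_1] ∈ R^(3×1). The projector onto W = col(U) is P = U (U^T U)^(-1) U^T.
Compute U^T U =
  [11],
and U^T v = (0).
Solve U^T U · c = U^T v for the coefficients: c = (0). The projection is proj_W(v) = U c.
Check: (v - proj_W(v)) · u_1 = 0  (should be 0).
Result: proj_W(v) = (0, 0, 0).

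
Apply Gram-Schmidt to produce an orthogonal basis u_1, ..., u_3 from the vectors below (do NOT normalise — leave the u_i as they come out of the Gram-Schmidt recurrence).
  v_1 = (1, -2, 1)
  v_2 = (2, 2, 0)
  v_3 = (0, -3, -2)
Orthogonal basis:
  u_1 = (1, -2, 1)
  u_2 = (7/3, 4/3, 1/3)
  u_3 = (9/11, -9/11, -27/11)

Apply the Gram-Schmidt recurrence
  u_1 = v_1
  u_i = v_i − Σ_{j<i} ((v_i · u_j) / (u_j · u_j)) · u_j.

Step by step this gives:
  u_1 = (1, -2, 1)
  u_2 = (7/3, 4/3, 1/3)
  u_3 = (9/11, -9/11, -27/11)

Orthogonality check:
  u_2 · u_1 = 0 (should be 0)
  u_3 · u_1 = 0 (should be 0)
  u_3 · u_2 = 0 (should be 0)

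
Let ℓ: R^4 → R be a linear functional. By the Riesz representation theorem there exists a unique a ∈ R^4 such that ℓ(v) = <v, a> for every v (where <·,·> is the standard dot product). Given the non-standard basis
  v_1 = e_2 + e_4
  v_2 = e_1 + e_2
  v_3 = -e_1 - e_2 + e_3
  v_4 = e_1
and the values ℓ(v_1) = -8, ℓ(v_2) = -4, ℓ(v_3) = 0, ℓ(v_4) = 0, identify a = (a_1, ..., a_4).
a = (0, -4, -4, -4)

Write a = (a_1, ..., a_4) in the standard basis. For each basis vector v_i, ℓ(v_i) = <v_i, a> is a linear equation in the a_j's. Collect the n equations into a matrix system V a = ℓ, where row i of V is v_i (expressed in the standard basis). Since V is invertible (lower-triangular with 1s on the diagonal, up to permutation), solve by back-substitution:
  V =
[[0, 1, 0, 1],
 [1, 1, 0, 0],
 [-1, -1, 1, 0],
 [1, 0, 0, 0]]
  V a = (-8, -4, 0, 0)
Solving gives a = (0, -4, -4, -4).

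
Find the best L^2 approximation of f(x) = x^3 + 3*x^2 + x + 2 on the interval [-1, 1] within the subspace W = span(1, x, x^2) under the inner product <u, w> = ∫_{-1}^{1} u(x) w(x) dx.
g(x) = 3*x^2 + 8*x/5 + 2

The best approximation g ∈ W is the orthogonal projection of f onto W. Writing g = a_0 + a_1 x + a_2 x^2, the coefficients solve the normal equations G · a = b where
  G_{ij} = <φ_i, φ_j> and b_i = <f, φ_i>, with φ_0 = 1, φ_1 = x, φ_2 = x^2.
G =
  [2, 0, 2/3]
  [0, 2/3, 0]
  [2/3, 0, 2/5],
b = (6, 16/15, 38/15).
Solving gives a_0 = 2, a_1 = 8/5, a_2 = 3, so
  g(x) = 3*x^2 + 8*x/5 + 2.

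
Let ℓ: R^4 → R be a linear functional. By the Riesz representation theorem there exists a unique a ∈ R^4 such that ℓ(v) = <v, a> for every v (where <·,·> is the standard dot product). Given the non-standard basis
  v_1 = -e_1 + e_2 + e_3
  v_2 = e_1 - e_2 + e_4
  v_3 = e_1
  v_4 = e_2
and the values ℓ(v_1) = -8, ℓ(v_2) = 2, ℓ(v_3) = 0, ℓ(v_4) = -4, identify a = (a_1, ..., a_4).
a = (0, -4, -4, -2)

Write a = (a_1, ..., a_4) in the standard basis. For each basis vector v_i, ℓ(v_i) = <v_i, a> is a linear equation in the a_j's. Collect the n equations into a matrix system V a = ℓ, where row i of V is v_i (expressed in the standard basis). Since V is invertible (lower-triangular with 1s on the diagonal, up to permutation), solve by back-substitution:
  V =
[[-1, 1, 1, 0],
 [1, -1, 0, 1],
 [1, 0, 0, 0],
 [0, 1, 0, 0]]
  V a = (-8, 2, 0, -4)
Solving gives a = (0, -4, -4, -2).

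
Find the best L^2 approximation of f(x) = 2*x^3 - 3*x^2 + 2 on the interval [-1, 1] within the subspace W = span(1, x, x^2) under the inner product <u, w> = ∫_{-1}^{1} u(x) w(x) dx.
g(x) = -3*x^2 + 6*x/5 + 2

The best approximation g ∈ W is the orthogonal projection of f onto W. Writing g = a_0 + a_1 x + a_2 x^2, the coefficients solve the normal equations G · a = b where
  G_{ij} = <φ_i, φ_j> and b_i = <f, φ_i>, with φ_0 = 1, φ_1 = x, φ_2 = x^2.
G =
  [2, 0, 2/3]
  [0, 2/3, 0]
  [2/3, 0, 2/5],
b = (2, 4/5, 2/15).
Solving gives a_0 = 2, a_1 = 6/5, a_2 = -3, so
  g(x) = -3*x^2 + 6*x/5 + 2.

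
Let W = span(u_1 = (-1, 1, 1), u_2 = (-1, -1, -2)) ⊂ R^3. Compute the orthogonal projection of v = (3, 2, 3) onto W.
proj_W(v) = (39/14, 19/14, 24/7)

Set up U = [u_1 | ... | u_2] ∈ R^(3×2). The projector onto W = col(U) is P = U (U^T U)^(-1) U^T.
Compute U^T U =
  [3, -2]
  [-2, 6],
and U^T v = (2, -11).
Solve U^T U · c = U^T v for the coefficients: c = (-5/7, -29/14). The projection is proj_W(v) = U c.
Check: (v - proj_W(v)) · u_1 = 0  (should be 0).
Check: (v - proj_W(v)) · u_2 = 0  (should be 0).
Result: proj_W(v) = (39/14, 19/14, 24/7).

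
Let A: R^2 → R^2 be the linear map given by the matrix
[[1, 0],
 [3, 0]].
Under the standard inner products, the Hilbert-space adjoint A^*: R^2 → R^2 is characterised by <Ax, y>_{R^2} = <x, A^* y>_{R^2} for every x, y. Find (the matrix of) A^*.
A^* = A^T =
[[1, 3],
 [0, 0]]

For real matrices with standard dot products, the defining identity <Ax, y> = <x, A^* y> gives (Ax)^T y = x^T (A^*) y, i.e. x^T A^T y = x^T (A^*) y. Since this holds for all x, y, we must have A^* = A^T. Therefore
A^* =
[[1, 3],
 [0, 0]].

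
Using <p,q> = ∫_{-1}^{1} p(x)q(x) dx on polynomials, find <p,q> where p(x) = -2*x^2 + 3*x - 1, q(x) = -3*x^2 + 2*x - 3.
<p,q> = 92/5

Expand the product: p(x)·q(x) = 6*x^4 - 13*x^3 + 15*x^2 - 11*x + 3.
∫_{-1}^{1} of each monomial x^k gives [2/(k+1) if k even, 0 if k odd]. Integrating term-by-term (or equivalently evaluating the antiderivative F(x) = 6*x^5/5 - 13*x^4/4 + 5*x^3 - 11*x^2/2 + 3*x at the endpoints):
  F(1) − F(−1) = 9/20 − (-359/20) = 92/5.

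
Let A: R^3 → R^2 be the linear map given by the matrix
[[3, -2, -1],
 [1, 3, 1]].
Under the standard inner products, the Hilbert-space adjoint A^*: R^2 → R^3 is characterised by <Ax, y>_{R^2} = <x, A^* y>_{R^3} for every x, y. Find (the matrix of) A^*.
A^* = A^T =
[[3, 1],
 [-2, 3],
 [-1, 1]]

For real matrices with standard dot products, the defining identity <Ax, y> = <x, A^* y> gives (Ax)^T y = x^T (A^*) y, i.e. x^T A^T y = x^T (A^*) y. Since this holds for all x, y, we must have A^* = A^T. Therefore
A^* =
[[3, 1],
 [-2, 3],
 [-1, 1]].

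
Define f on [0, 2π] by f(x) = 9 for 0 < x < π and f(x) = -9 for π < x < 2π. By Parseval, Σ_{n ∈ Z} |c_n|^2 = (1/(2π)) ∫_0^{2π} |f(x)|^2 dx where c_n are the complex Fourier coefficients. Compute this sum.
Σ |c_n|^2 = 81

Parseval equates the L^2 energy of f (normalised by 1/(2π)) with the ℓ^2 sum of its Fourier coefficients: (1/(2π)) ∫_0^{2π} |f|^2 = Σ |c_n|^2.
Compute the left side: (1/(2π)) [∫_0^π 9^2 dx + ∫_π^{2π} (-9)^2 dx] = (1/(2π)) · (81π + 81π) = (81 + 81)/2 = 81.
So Σ_{n ∈ Z} |c_n|^2 = 81.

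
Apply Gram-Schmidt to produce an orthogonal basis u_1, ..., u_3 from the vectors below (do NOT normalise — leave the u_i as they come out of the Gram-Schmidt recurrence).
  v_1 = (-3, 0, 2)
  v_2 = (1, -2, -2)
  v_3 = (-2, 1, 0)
Orthogonal basis:
  u_1 = (-3, 0, 2)
  u_2 = (-8/13, -2, -12/13)
  u_3 = (-12/17, 12/17, -18/17)

Apply the Gram-Schmidt recurrence
  u_1 = v_1
  u_i = v_i − Σ_{j<i} ((v_i · u_j) / (u_j · u_j)) · u_j.

Step by step this gives:
  u_1 = (-3, 0, 2)
  u_2 = (-8/13, -2, -12/13)
  u_3 = (-12/17, 12/17, -18/17)

Orthogonality check:
  u_2 · u_1 = 0 (should be 0)
  u_3 · u_1 = 0 (should be 0)
  u_3 · u_2 = 0 (should be 0)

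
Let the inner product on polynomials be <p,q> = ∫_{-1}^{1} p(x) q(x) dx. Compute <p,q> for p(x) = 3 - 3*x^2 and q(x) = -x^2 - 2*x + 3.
<p,q> = 56/5

Expand the product: p(x)·q(x) = 3*x^4 + 6*x^3 - 12*x^2 - 6*x + 9.
∫_{-1}^{1} of each monomial x^k gives [2/(k+1) if k even, 0 if k odd]. Integrating term-by-term (or equivalently evaluating the antiderivative F(x) = 3*x^5/5 + 3*x^4/2 - 4*x^3 - 3*x^2 + 9*x at the endpoints):
  F(1) − F(−1) = 41/10 − (-71/10) = 56/5.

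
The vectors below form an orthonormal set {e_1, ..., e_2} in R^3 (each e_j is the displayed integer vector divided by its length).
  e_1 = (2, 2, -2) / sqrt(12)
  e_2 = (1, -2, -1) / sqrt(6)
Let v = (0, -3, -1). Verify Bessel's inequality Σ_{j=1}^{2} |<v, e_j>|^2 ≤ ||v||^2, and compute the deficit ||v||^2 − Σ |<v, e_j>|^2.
Σ |<v, e_j>|^2 = 19/2; ||v||^2 = 10; deficit = 1/2

Write each e_j = u_j / sqrt(<u_j, u_j>) where u_j is the displayed integer vector. Then <v, e_j> = <v, u_j> / sqrt(<u_j, u_j>), so |<v, e_j>|^2 = <v, u_j>^2 / <u_j, u_j>.
Coefficients: <v, e_1> = -4/sqrt(12), <v, e_2> = 7/sqrt(6).
Square and sum: Σ |<v, e_j>|^2 = 19/2.
Compute ||v||^2 = v·v = 10.
Deficit = 10 − 19/2 = 1/2 ≥ 0, confirming Bessel's inequality. (The deficit equals ||v − Σ <v,e_j> e_j||^2, the squared distance from v to span{e_j}.)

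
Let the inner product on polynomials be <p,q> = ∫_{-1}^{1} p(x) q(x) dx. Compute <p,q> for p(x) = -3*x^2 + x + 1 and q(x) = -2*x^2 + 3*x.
<p,q> = 46/15

Expand the product: p(x)·q(x) = 6*x^4 - 11*x^3 + x^2 + 3*x.
∫_{-1}^{1} of each monomial x^k gives [2/(k+1) if k even, 0 if k odd]. Integrating term-by-term (or equivalently evaluating the antiderivative F(x) = 6*x^5/5 - 11*x^4/4 + x^3/3 + 3*x^2/2 at the endpoints):
  F(1) − F(−1) = 17/60 − (-167/60) = 46/15.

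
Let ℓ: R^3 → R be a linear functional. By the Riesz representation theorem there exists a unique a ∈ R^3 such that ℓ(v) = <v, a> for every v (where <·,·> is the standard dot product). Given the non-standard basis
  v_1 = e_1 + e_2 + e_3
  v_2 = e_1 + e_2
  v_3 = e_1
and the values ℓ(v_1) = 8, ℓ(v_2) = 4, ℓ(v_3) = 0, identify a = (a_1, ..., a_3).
a = (0, 4, 4)

Write a = (a_1, ..., a_3) in the standard basis. For each basis vector v_i, ℓ(v_i) = <v_i, a> is a linear equation in the a_j's. Collect the n equations into a matrix system V a = ℓ, where row i of V is v_i (expressed in the standard basis). Since V is invertible (lower-triangular with 1s on the diagonal, up to permutation), solve by back-substitution:
  V =
[[1, 1, 1],
 [1, 1, 0],
 [1, 0, 0]]
  V a = (8, 4, 0)
Solving gives a = (0, 4, 4).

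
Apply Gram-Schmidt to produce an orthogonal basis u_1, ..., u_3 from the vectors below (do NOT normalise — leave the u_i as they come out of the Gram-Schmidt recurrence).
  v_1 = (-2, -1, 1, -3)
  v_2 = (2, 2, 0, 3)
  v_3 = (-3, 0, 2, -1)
Orthogonal basis:
  u_1 = (-2, -1, 1, -3)
  u_2 = (0, 1, 1, 0)
  u_3 = (-23/15, -4/15, 4/15, 6/5)

Apply the Gram-Schmidt recurrence
  u_1 = v_1
  u_i = v_i − Σ_{j<i} ((v_i · u_j) / (u_j · u_j)) · u_j.

Step by step this gives:
  u_1 = (-2, -1, 1, -3)
  u_2 = (0, 1, 1, 0)
  u_3 = (-23/15, -4/15, 4/15, 6/5)

Orthogonality check:
  u_2 · u_1 = 0 (should be 0)
  u_3 · u_1 = 0 (should be 0)
  u_3 · u_2 = 0 (should be 0)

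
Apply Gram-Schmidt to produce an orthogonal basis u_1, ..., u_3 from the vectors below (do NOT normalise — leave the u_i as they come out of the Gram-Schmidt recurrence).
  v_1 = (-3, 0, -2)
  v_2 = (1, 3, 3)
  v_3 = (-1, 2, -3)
Orthogonal basis:
  u_1 = (-3, 0, -2)
  u_2 = (-14/13, 3, 21/13)
  u_3 = (105/83, 245/166, -315/166)

Apply the Gram-Schmidt recurrence
  u_1 = v_1
  u_i = v_i − Σ_{j<i} ((v_i · u_j) / (u_j · u_j)) · u_j.

Step by step this gives:
  u_1 = (-3, 0, -2)
  u_2 = (-14/13, 3, 21/13)
  u_3 = (105/83, 245/166, -315/166)

Orthogonality check:
  u_2 · u_1 = 0 (should be 0)
  u_3 · u_1 = 0 (should be 0)
  u_3 · u_2 = 0 (should be 0)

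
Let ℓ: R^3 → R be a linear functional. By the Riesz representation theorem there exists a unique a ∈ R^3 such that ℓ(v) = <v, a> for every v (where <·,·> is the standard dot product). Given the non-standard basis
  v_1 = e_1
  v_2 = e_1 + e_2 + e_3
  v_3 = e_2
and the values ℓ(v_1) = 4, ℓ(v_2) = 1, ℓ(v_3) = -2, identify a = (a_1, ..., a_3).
a = (4, -2, -1)

Write a = (a_1, ..., a_3) in the standard basis. For each basis vector v_i, ℓ(v_i) = <v_i, a> is a linear equation in the a_j's. Collect the n equations into a matrix system V a = ℓ, where row i of V is v_i (expressed in the standard basis). Since V is invertible (lower-triangular with 1s on the diagonal, up to permutation), solve by back-substitution:
  V =
[[1, 0, 0],
 [1, 1, 1],
 [0, 1, 0]]
  V a = (4, 1, -2)
Solving gives a = (4, -2, -1).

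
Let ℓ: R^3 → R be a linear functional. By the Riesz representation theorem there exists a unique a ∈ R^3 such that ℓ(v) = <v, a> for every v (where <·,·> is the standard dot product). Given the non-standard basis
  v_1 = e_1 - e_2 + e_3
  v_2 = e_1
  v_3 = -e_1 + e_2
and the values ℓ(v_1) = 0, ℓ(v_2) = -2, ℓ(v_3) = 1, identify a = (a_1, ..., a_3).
a = (-2, -1, 1)

Write a = (a_1, ..., a_3) in the standard basis. For each basis vector v_i, ℓ(v_i) = <v_i, a> is a linear equation in the a_j's. Collect the n equations into a matrix system V a = ℓ, where row i of V is v_i (expressed in the standard basis). Since V is invertible (lower-triangular with 1s on the diagonal, up to permutation), solve by back-substitution:
  V =
[[1, -1, 1],
 [1, 0, 0],
 [-1, 1, 0]]
  V a = (0, -2, 1)
Solving gives a = (-2, -1, 1).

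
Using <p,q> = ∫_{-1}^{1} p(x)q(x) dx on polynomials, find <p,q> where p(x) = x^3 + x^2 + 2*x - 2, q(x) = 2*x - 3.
<p,q> = 202/15

Expand the product: p(x)·q(x) = 2*x^4 - x^3 + x^2 - 10*x + 6.
∫_{-1}^{1} of each monomial x^k gives [2/(k+1) if k even, 0 if k odd]. Integrating term-by-term (or equivalently evaluating the antiderivative F(x) = 2*x^5/5 - x^4/4 + x^3/3 - 5*x^2 + 6*x at the endpoints):
  F(1) − F(−1) = 89/60 − (-719/60) = 202/15.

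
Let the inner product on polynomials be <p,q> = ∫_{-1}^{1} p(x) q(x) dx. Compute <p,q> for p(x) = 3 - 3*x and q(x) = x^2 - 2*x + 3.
<p,q> = 24

Expand the product: p(x)·q(x) = -3*x^3 + 9*x^2 - 15*x + 9.
∫_{-1}^{1} of each monomial x^k gives [2/(k+1) if k even, 0 if k odd]. Integrating term-by-term (or equivalently evaluating the antiderivative F(x) = -3*x^4/4 + 3*x^3 - 15*x^2/2 + 9*x at the endpoints):
  F(1) − F(−1) = 15/4 − (-81/4) = 24.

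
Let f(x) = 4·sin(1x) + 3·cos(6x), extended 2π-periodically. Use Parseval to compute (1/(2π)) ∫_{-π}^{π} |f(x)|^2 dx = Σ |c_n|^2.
Σ |c_n|^2 = 25/2

Expand |f|^2 and use orthogonality of {sin(nx), cos(mx)} on [-π, π]:
  ∫_{-π}^{π} sin(nx)^2 dx = π, ∫ cos(mx)^2 dx = π, and cross terms integrate to 0.
So ∫_{-π}^{π} f(x)^2 dx = 4^2 · π + 3^2 · π = (16 + 9)π.
Divide by 2π: (16 + 9)/2 = 25/2.
By Parseval, this equals Σ |c_n|^2.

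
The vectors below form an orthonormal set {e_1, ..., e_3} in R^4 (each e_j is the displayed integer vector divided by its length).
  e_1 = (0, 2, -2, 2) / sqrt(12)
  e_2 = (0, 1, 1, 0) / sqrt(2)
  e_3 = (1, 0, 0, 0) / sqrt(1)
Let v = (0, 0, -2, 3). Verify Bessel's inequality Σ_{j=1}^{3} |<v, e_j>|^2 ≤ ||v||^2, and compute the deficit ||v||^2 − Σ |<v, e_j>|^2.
Σ |<v, e_j>|^2 = 31/3; ||v||^2 = 13; deficit = 8/3

Write each e_j = u_j / sqrt(<u_j, u_j>) where u_j is the displayed integer vector. Then <v, e_j> = <v, u_j> / sqrt(<u_j, u_j>), so |<v, e_j>|^2 = <v, u_j>^2 / <u_j, u_j>.
Coefficients: <v, e_1> = 10/sqrt(12), <v, e_2> = -2/sqrt(2), <v, e_3> = 0/sqrt(1).
Square and sum: Σ |<v, e_j>|^2 = 31/3.
Compute ||v||^2 = v·v = 13.
Deficit = 13 − 31/3 = 8/3 ≥ 0, confirming Bessel's inequality. (The deficit equals ||v − Σ <v,e_j> e_j||^2, the squared distance from v to span{e_j}.)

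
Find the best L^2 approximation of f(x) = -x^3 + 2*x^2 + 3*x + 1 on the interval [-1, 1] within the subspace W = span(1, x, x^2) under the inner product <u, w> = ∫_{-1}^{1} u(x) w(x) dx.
g(x) = 2*x^2 + 12*x/5 + 1

The best approximation g ∈ W is the orthogonal projection of f onto W. Writing g = a_0 + a_1 x + a_2 x^2, the coefficients solve the normal equations G · a = b where
  G_{ij} = <φ_i, φ_j> and b_i = <f, φ_i>, with φ_0 = 1, φ_1 = x, φ_2 = x^2.
G =
  [2, 0, 2/3]
  [0, 2/3, 0]
  [2/3, 0, 2/5],
b = (10/3, 8/5, 22/15).
Solving gives a_0 = 1, a_1 = 12/5, a_2 = 2, so
  g(x) = 2*x^2 + 12*x/5 + 1.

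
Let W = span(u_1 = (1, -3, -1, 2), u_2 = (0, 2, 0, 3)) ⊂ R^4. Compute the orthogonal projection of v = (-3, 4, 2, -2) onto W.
proj_W(v) = (-7/5, 293/65, 7/5, -152/65)

Set up U = [u_1 | ... | u_2] ∈ R^(4×2). The projector onto W = col(U) is P = U (U^T U)^(-1) U^T.
Compute U^T U =
  [15, 0]
  [0, 13],
and U^T v = (-21, 2).
Solve U^T U · c = U^T v for the coefficients: c = (-7/5, 2/13). The projection is proj_W(v) = U c.
Check: (v - proj_W(v)) · u_1 = 0  (should be 0).
Check: (v - proj_W(v)) · u_2 = 0  (should be 0).
Result: proj_W(v) = (-7/5, 293/65, 7/5, -152/65).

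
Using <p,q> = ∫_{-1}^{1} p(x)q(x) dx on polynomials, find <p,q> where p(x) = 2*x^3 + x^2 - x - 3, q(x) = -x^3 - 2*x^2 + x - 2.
<p,q> = 484/35

Expand the product: p(x)·q(x) = -2*x^6 - 5*x^5 + x^4 + 2*x^3 + 3*x^2 - x + 6.
∫_{-1}^{1} of each monomial x^k gives [2/(k+1) if k even, 0 if k odd]. Integrating term-by-term (or equivalently evaluating the antiderivative F(x) = -2*x^7/7 - 5*x^6/6 + x^5/5 + x^4/2 + x^3 - x^2/2 + 6*x at the endpoints):
  F(1) − F(−1) = 1277/210 − (-1627/210) = 484/35.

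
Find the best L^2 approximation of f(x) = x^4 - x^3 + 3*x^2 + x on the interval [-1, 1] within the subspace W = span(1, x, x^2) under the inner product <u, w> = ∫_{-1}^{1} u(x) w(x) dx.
g(x) = 27*x^2/7 + 2*x/5 - 3/35

The best approximation g ∈ W is the orthogonal projection of f onto W. Writing g = a_0 + a_1 x + a_2 x^2, the coefficients solve the normal equations G · a = b where
  G_{ij} = <φ_i, φ_j> and b_i = <f, φ_i>, with φ_0 = 1, φ_1 = x, φ_2 = x^2.
G =
  [2, 0, 2/3]
  [0, 2/3, 0]
  [2/3, 0, 2/5],
b = (12/5, 4/15, 52/35).
Solving gives a_0 = -3/35, a_1 = 2/5, a_2 = 27/7, so
  g(x) = 27*x^2/7 + 2*x/5 - 3/35.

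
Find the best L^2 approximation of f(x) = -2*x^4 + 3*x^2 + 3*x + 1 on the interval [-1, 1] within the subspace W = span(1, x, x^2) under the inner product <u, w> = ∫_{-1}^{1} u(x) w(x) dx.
g(x) = 9*x^2/7 + 3*x + 41/35

The best approximation g ∈ W is the orthogonal projection of f onto W. Writing g = a_0 + a_1 x + a_2 x^2, the coefficients solve the normal equations G · a = b where
  G_{ij} = <φ_i, φ_j> and b_i = <f, φ_i>, with φ_0 = 1, φ_1 = x, φ_2 = x^2.
G =
  [2, 0, 2/3]
  [0, 2/3, 0]
  [2/3, 0, 2/5],
b = (16/5, 2, 136/105).
Solving gives a_0 = 41/35, a_1 = 3, a_2 = 9/7, so
  g(x) = 9*x^2/7 + 3*x + 41/35.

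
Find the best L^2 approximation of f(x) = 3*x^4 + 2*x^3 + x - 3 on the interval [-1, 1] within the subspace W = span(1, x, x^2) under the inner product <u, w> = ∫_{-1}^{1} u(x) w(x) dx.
g(x) = 18*x^2/7 + 11*x/5 - 114/35

The best approximation g ∈ W is the orthogonal projection of f onto W. Writing g = a_0 + a_1 x + a_2 x^2, the coefficients solve the normal equations G · a = b where
  G_{ij} = <φ_i, φ_j> and b_i = <f, φ_i>, with φ_0 = 1, φ_1 = x, φ_2 = x^2.
G =
  [2, 0, 2/3]
  [0, 2/3, 0]
  [2/3, 0, 2/5],
b = (-24/5, 22/15, -8/7).
Solving gives a_0 = -114/35, a_1 = 11/5, a_2 = 18/7, so
  g(x) = 18*x^2/7 + 11*x/5 - 114/35.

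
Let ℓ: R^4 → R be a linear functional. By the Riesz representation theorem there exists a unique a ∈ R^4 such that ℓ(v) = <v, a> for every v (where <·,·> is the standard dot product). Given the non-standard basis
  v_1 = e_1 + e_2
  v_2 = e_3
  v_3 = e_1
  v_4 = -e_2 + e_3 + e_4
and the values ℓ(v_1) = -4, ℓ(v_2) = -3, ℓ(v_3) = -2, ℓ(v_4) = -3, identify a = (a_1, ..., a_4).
a = (-2, -2, -3, -2)

Write a = (a_1, ..., a_4) in the standard basis. For each basis vector v_i, ℓ(v_i) = <v_i, a> is a linear equation in the a_j's. Collect the n equations into a matrix system V a = ℓ, where row i of V is v_i (expressed in the standard basis). Since V is invertible (lower-triangular with 1s on the diagonal, up to permutation), solve by back-substitution:
  V =
[[1, 1, 0, 0],
 [0, 0, 1, 0],
 [1, 0, 0, 0],
 [0, -1, 1, 1]]
  V a = (-4, -3, -2, -3)
Solving gives a = (-2, -2, -3, -2).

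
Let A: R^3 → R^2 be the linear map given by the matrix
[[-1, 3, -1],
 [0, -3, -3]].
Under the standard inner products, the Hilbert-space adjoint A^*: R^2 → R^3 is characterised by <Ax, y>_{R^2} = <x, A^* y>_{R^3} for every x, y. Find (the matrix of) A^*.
A^* = A^T =
[[-1, 0],
 [3, -3],
 [-1, -3]]

For real matrices with standard dot products, the defining identity <Ax, y> = <x, A^* y> gives (Ax)^T y = x^T (A^*) y, i.e. x^T A^T y = x^T (A^*) y. Since this holds for all x, y, we must have A^* = A^T. Therefore
A^* =
[[-1, 0],
 [3, -3],
 [-1, -3]].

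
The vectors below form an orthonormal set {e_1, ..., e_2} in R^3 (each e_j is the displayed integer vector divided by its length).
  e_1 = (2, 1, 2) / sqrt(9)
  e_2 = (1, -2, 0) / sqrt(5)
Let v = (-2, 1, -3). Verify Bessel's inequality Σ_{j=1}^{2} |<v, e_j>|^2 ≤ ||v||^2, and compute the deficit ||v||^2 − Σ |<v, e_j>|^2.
Σ |<v, e_j>|^2 = 61/5; ||v||^2 = 14; deficit = 9/5

Write each e_j = u_j / sqrt(<u_j, u_j>) where u_j is the displayed integer vector. Then <v, e_j> = <v, u_j> / sqrt(<u_j, u_j>), so |<v, e_j>|^2 = <v, u_j>^2 / <u_j, u_j>.
Coefficients: <v, e_1> = -9/sqrt(9), <v, e_2> = -4/sqrt(5).
Square and sum: Σ |<v, e_j>|^2 = 61/5.
Compute ||v||^2 = v·v = 14.
Deficit = 14 − 61/5 = 9/5 ≥ 0, confirming Bessel's inequality. (The deficit equals ||v − Σ <v,e_j> e_j||^2, the squared distance from v to span{e_j}.)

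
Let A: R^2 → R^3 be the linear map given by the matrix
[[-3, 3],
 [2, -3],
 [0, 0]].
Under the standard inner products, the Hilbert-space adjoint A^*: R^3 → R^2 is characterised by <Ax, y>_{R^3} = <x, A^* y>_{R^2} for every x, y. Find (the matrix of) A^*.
A^* = A^T =
[[-3, 2, 0],
 [3, -3, 0]]

For real matrices with standard dot products, the defining identity <Ax, y> = <x, A^* y> gives (Ax)^T y = x^T (A^*) y, i.e. x^T A^T y = x^T (A^*) y. Since this holds for all x, y, we must have A^* = A^T. Therefore
A^* =
[[-3, 2, 0],
 [3, -3, 0]].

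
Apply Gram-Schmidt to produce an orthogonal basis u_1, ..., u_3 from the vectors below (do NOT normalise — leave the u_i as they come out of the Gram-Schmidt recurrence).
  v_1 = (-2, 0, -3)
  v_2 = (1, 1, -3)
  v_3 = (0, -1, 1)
Orthogonal basis:
  u_1 = (-2, 0, -3)
  u_2 = (27/13, 1, -18/13)
  u_3 = (21/94, -63/94, -7/47)

Apply the Gram-Schmidt recurrence
  u_1 = v_1
  u_i = v_i − Σ_{j<i} ((v_i · u_j) / (u_j · u_j)) · u_j.

Step by step this gives:
  u_1 = (-2, 0, -3)
  u_2 = (27/13, 1, -18/13)
  u_3 = (21/94, -63/94, -7/47)

Orthogonality check:
  u_2 · u_1 = 0 (should be 0)
  u_3 · u_1 = 0 (should be 0)
  u_3 · u_2 = 0 (should be 0)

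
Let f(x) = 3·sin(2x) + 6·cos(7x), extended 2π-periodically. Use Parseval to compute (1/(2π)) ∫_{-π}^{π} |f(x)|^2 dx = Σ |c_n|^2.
Σ |c_n|^2 = 45/2

Expand |f|^2 and use orthogonality of {sin(nx), cos(mx)} on [-π, π]:
  ∫_{-π}^{π} sin(nx)^2 dx = π, ∫ cos(mx)^2 dx = π, and cross terms integrate to 0.
So ∫_{-π}^{π} f(x)^2 dx = 3^2 · π + 6^2 · π = (9 + 36)π.
Divide by 2π: (9 + 36)/2 = 45/2.
By Parseval, this equals Σ |c_n|^2.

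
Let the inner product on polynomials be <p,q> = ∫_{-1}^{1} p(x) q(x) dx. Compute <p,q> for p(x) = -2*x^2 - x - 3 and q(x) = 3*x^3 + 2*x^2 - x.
<p,q> = -92/15

Expand the product: p(x)·q(x) = -6*x^5 - 7*x^4 - 9*x^3 - 5*x^2 + 3*x.
∫_{-1}^{1} of each monomial x^k gives [2/(k+1) if k even, 0 if k odd]. Integrating term-by-term (or equivalently evaluating the antiderivative F(x) = -x^6 - 7*x^5/5 - 9*x^4/4 - 5*x^3/3 + 3*x^2/2 at the endpoints):
  F(1) − F(−1) = -289/60 − (79/60) = -92/15.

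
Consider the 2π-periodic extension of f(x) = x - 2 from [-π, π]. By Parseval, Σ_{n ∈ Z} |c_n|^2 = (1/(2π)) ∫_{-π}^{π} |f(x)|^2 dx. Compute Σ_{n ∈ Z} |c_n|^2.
Σ |c_n|^2 = π^2/3 + 4

Expand and integrate term by term over [-π, π]:
  ∫ (x)^2 dx = 1·(2π^3/3); ∫ 2·1·(-2)·x dx = 0 (odd integrand); ∫ (-2)^2 dx = 4·2π.
So (1/(2π)) ∫_{-π}^{π} (x - 2)^2 dx = 1π^2/3 + 4 = π^2/3 + 4.
Parseval ⇒ Σ |c_n|^2 = π^2/3 + 4.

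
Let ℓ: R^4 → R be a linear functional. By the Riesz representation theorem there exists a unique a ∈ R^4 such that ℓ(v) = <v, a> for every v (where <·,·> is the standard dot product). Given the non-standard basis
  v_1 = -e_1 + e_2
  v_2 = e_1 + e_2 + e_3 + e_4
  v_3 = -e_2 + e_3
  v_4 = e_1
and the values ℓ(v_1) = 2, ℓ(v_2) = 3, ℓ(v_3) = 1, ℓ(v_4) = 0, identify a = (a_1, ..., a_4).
a = (0, 2, 3, -2)

Write a = (a_1, ..., a_4) in the standard basis. For each basis vector v_i, ℓ(v_i) = <v_i, a> is a linear equation in the a_j's. Collect the n equations into a matrix system V a = ℓ, where row i of V is v_i (expressed in the standard basis). Since V is invertible (lower-triangular with 1s on the diagonal, up to permutation), solve by back-substitution:
  V =
[[-1, 1, 0, 0],
 [1, 1, 1, 1],
 [0, -1, 1, 0],
 [1, 0, 0, 0]]
  V a = (2, 3, 1, 0)
Solving gives a = (0, 2, 3, -2).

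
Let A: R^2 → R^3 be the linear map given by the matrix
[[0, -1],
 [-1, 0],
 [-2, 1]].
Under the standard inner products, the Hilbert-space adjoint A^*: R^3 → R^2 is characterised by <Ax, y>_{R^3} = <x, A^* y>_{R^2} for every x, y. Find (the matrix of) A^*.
A^* = A^T =
[[0, -1, -2],
 [-1, 0, 1]]

For real matrices with standard dot products, the defining identity <Ax, y> = <x, A^* y> gives (Ax)^T y = x^T (A^*) y, i.e. x^T A^T y = x^T (A^*) y. Since this holds for all x, y, we must have A^* = A^T. Therefore
A^* =
[[0, -1, -2],
 [-1, 0, 1]].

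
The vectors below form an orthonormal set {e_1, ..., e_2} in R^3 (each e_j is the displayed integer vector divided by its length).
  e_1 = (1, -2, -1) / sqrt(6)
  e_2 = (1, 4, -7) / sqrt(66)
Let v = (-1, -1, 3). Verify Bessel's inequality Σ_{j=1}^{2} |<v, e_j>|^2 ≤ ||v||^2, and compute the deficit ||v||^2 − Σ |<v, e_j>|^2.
Σ |<v, e_j>|^2 = 120/11; ||v||^2 = 11; deficit = 1/11

Write each e_j = u_j / sqrt(<u_j, u_j>) where u_j is the displayed integer vector. Then <v, e_j> = <v, u_j> / sqrt(<u_j, u_j>), so |<v, e_j>|^2 = <v, u_j>^2 / <u_j, u_j>.
Coefficients: <v, e_1> = -2/sqrt(6), <v, e_2> = -26/sqrt(66).
Square and sum: Σ |<v, e_j>|^2 = 120/11.
Compute ||v||^2 = v·v = 11.
Deficit = 11 − 120/11 = 1/11 ≥ 0, confirming Bessel's inequality. (The deficit equals ||v − Σ <v,e_j> e_j||^2, the squared distance from v to span{e_j}.)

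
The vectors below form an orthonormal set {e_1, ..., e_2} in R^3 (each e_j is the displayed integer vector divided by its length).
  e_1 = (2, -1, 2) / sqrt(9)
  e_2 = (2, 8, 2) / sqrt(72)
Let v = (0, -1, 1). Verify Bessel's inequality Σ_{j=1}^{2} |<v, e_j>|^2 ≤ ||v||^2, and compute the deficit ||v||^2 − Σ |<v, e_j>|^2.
Σ |<v, e_j>|^2 = 3/2; ||v||^2 = 2; deficit = 1/2

Write each e_j = u_j / sqrt(<u_j, u_j>) where u_j is the displayed integer vector. Then <v, e_j> = <v, u_j> / sqrt(<u_j, u_j>), so |<v, e_j>|^2 = <v, u_j>^2 / <u_j, u_j>.
Coefficients: <v, e_1> = 3/sqrt(9), <v, e_2> = -6/sqrt(72).
Square and sum: Σ |<v, e_j>|^2 = 3/2.
Compute ||v||^2 = v·v = 2.
Deficit = 2 − 3/2 = 1/2 ≥ 0, confirming Bessel's inequality. (The deficit equals ||v − Σ <v,e_j> e_j||^2, the squared distance from v to span{e_j}.)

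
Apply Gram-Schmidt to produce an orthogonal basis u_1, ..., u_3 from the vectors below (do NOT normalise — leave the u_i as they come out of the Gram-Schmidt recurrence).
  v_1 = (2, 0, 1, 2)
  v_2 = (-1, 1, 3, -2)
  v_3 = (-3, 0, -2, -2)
Orthogonal basis:
  u_1 = (2, 0, 1, 2)
  u_2 = (-1/3, 1, 10/3, -4/3)
  u_3 = (-17/42, 3/14, 1/21, 8/21)

Apply the Gram-Schmidt recurrence
  u_1 = v_1
  u_i = v_i − Σ_{j<i} ((v_i · u_j) / (u_j · u_j)) · u_j.

Step by step this gives:
  u_1 = (2, 0, 1, 2)
  u_2 = (-1/3, 1, 10/3, -4/3)
  u_3 = (-17/42, 3/14, 1/21, 8/21)

Orthogonality check:
  u_2 · u_1 = 0 (should be 0)
  u_3 · u_1 = 0 (should be 0)
  u_3 · u_2 = 0 (should be 0)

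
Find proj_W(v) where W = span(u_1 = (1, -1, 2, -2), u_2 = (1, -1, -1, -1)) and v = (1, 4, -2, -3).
proj_W(v) = (7/18, -7/18, -19/18, -1/6)

Set up U = [u_1 | ... | u_2] ∈ R^(4×2). The projector onto W = col(U) is P = U (U^T U)^(-1) U^T.
Compute U^T U =
  [10, 2]
  [2, 4],
and U^T v = (-1, 2).
Solve U^T U · c = U^T v for the coefficients: c = (-2/9, 11/18). The projection is proj_W(v) = U c.
Check: (v - proj_W(v)) · u_1 = 0  (should be 0).
Check: (v - proj_W(v)) · u_2 = 0  (should be 0).
Result: proj_W(v) = (7/18, -7/18, -19/18, -1/6).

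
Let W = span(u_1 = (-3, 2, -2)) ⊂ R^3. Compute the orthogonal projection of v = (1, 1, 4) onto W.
proj_W(v) = (27/17, -18/17, 18/17)

Set up U = [u_1 | ... | u_1] ∈ R^(3×1). The projector onto W = col(U) is P = U (U^T U)^(-1) U^T.
Compute U^T U =
  [17],
and U^T v = (-9).
Solve U^T U · c = U^T v for the coefficients: c = (-9/17). The projection is proj_W(v) = U c.
Check: (v - proj_W(v)) · u_1 = 0  (should be 0).
Result: proj_W(v) = (27/17, -18/17, 18/17).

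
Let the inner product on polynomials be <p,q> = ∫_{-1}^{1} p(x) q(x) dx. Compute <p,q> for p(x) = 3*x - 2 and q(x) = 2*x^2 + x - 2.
<p,q> = 22/3

Expand the product: p(x)·q(x) = 6*x^3 - x^2 - 8*x + 4.
∫_{-1}^{1} of each monomial x^k gives [2/(k+1) if k even, 0 if k odd]. Integrating term-by-term (or equivalently evaluating the antiderivative F(x) = 3*x^4/2 - x^3/3 - 4*x^2 + 4*x at the endpoints):
  F(1) − F(−1) = 7/6 − (-37/6) = 22/3.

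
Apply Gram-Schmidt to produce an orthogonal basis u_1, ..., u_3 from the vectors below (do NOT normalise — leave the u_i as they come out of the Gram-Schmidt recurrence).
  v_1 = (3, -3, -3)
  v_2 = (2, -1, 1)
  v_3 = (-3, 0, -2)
Orthogonal basis:
  u_1 = (3, -3, -3)
  u_2 = (4/3, -1/3, 5/3)
  u_3 = (-4/7, -6/7, 2/7)

Apply the Gram-Schmidt recurrence
  u_1 = v_1
  u_i = v_i − Σ_{j<i} ((v_i · u_j) / (u_j · u_j)) · u_j.

Step by step this gives:
  u_1 = (3, -3, -3)
  u_2 = (4/3, -1/3, 5/3)
  u_3 = (-4/7, -6/7, 2/7)

Orthogonality check:
  u_2 · u_1 = 0 (should be 0)
  u_3 · u_1 = 0 (should be 0)
  u_3 · u_2 = 0 (should be 0)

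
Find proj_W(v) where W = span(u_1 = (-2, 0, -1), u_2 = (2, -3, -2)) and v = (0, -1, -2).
proj_W(v) = (-2/9, -13/9, -14/9)

Set up U = [u_1 | ... | u_2] ∈ R^(3×2). The projector onto W = col(U) is P = U (U^T U)^(-1) U^T.
Compute U^T U =
  [5, -2]
  [-2, 17],
and U^T v = (2, 7).
Solve U^T U · c = U^T v for the coefficients: c = (16/27, 13/27). The projection is proj_W(v) = U c.
Check: (v - proj_W(v)) · u_1 = 0  (should be 0).
Check: (v - proj_W(v)) · u_2 = 0  (should be 0).
Result: proj_W(v) = (-2/9, -13/9, -14/9).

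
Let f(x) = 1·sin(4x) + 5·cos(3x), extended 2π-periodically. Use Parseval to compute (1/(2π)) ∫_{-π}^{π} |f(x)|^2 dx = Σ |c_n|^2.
Σ |c_n|^2 = 13

Expand |f|^2 and use orthogonality of {sin(nx), cos(mx)} on [-π, π]:
  ∫_{-π}^{π} sin(nx)^2 dx = π, ∫ cos(mx)^2 dx = π, and cross terms integrate to 0.
So ∫_{-π}^{π} f(x)^2 dx = 1^2 · π + 5^2 · π = (1 + 25)π.
Divide by 2π: (1 + 25)/2 = 13.
By Parseval, this equals Σ |c_n|^2.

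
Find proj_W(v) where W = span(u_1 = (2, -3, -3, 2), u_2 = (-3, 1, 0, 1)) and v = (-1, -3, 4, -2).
proj_W(v) = (119/237, 224/237, 113/79, -341/237)

Set up U = [u_1 | ... | u_2] ∈ R^(4×2). The projector onto W = col(U) is P = U (U^T U)^(-1) U^T.
Compute U^T U =
  [26, -7]
  [-7, 11],
and U^T v = (-9, -2).
Solve U^T U · c = U^T v for the coefficients: c = (-113/237, -115/237). The projection is proj_W(v) = U c.
Check: (v - proj_W(v)) · u_1 = 0  (should be 0).
Check: (v - proj_W(v)) · u_2 = 0  (should be 0).
Result: proj_W(v) = (119/237, 224/237, 113/79, -341/237).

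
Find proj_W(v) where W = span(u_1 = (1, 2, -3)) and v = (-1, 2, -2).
proj_W(v) = (9/14, 9/7, -27/14)

Set up U = [u_1 | ... | u_1] ∈ R^(3×1). The projector onto W = col(U) is P = U (U^T U)^(-1) U^T.
Compute U^T U =
  [14],
and U^T v = (9).
Solve U^T U · c = U^T v for the coefficients: c = (9/14). The projection is proj_W(v) = U c.
Check: (v - proj_W(v)) · u_1 = 0  (should be 0).
Result: proj_W(v) = (9/14, 9/7, -27/14).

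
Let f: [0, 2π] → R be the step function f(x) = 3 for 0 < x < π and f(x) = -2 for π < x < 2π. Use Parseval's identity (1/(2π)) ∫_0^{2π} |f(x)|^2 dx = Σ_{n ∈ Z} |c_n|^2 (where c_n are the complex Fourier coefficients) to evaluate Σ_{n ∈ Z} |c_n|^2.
Σ |c_n|^2 = 13/2

Parseval equates the L^2 energy of f (normalised by 1/(2π)) with the ℓ^2 sum of its Fourier coefficients: (1/(2π)) ∫_0^{2π} |f|^2 = Σ |c_n|^2.
Compute the left side: (1/(2π)) [∫_0^π 3^2 dx + ∫_π^{2π} (-2)^2 dx] = (1/(2π)) · (9π + 4π) = (9 + 4)/2 = 13/2.
So Σ_{n ∈ Z} |c_n|^2 = 13/2.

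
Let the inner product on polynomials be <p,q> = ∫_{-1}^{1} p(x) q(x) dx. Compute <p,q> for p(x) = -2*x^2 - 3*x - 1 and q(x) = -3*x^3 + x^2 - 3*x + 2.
<p,q> = 22/15

Expand the product: p(x)·q(x) = 6*x^5 + 7*x^4 + 6*x^3 + 4*x^2 - 3*x - 2.
∫_{-1}^{1} of each monomial x^k gives [2/(k+1) if k even, 0 if k odd]. Integrating term-by-term (or equivalently evaluating the antiderivative F(x) = x^6 + 7*x^5/5 + 3*x^4/2 + 4*x^3/3 - 3*x^2/2 - 2*x at the endpoints):
  F(1) − F(−1) = 26/15 − (4/15) = 22/15.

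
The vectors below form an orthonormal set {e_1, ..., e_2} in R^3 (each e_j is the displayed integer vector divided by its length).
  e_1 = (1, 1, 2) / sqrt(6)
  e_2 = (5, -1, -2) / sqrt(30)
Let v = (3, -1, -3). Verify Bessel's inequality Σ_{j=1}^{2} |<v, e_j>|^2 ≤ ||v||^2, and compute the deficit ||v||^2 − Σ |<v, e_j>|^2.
Σ |<v, e_j>|^2 = 94/5; ||v||^2 = 19; deficit = 1/5

Write each e_j = u_j / sqrt(<u_j, u_j>) where u_j is the displayed integer vector. Then <v, e_j> = <v, u_j> / sqrt(<u_j, u_j>), so |<v, e_j>|^2 = <v, u_j>^2 / <u_j, u_j>.
Coefficients: <v, e_1> = -4/sqrt(6), <v, e_2> = 22/sqrt(30).
Square and sum: Σ |<v, e_j>|^2 = 94/5.
Compute ||v||^2 = v·v = 19.
Deficit = 19 − 94/5 = 1/5 ≥ 0, confirming Bessel's inequality. (The deficit equals ||v − Σ <v,e_j> e_j||^2, the squared distance from v to span{e_j}.)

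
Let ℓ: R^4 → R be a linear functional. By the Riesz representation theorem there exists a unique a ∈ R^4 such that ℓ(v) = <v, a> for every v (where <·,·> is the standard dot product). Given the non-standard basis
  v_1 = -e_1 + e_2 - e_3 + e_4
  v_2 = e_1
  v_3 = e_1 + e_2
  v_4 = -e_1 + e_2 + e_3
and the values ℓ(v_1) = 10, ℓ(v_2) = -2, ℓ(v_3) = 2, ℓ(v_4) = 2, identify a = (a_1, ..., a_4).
a = (-2, 4, -4, 0)

Write a = (a_1, ..., a_4) in the standard basis. For each basis vector v_i, ℓ(v_i) = <v_i, a> is a linear equation in the a_j's. Collect the n equations into a matrix system V a = ℓ, where row i of V is v_i (expressed in the standard basis). Since V is invertible (lower-triangular with 1s on the diagonal, up to permutation), solve by back-substitution:
  V =
[[-1, 1, -1, 1],
 [1, 0, 0, 0],
 [1, 1, 0, 0],
 [-1, 1, 1, 0]]
  V a = (10, -2, 2, 2)
Solving gives a = (-2, 4, -4, 0).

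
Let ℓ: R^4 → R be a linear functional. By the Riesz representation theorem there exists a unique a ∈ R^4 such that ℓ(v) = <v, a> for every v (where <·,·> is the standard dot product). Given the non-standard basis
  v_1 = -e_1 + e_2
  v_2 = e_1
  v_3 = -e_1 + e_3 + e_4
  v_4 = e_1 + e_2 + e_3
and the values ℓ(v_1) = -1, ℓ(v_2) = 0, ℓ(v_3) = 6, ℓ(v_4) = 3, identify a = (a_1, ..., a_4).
a = (0, -1, 4, 2)

Write a = (a_1, ..., a_4) in the standard basis. For each basis vector v_i, ℓ(v_i) = <v_i, a> is a linear equation in the a_j's. Collect the n equations into a matrix system V a = ℓ, where row i of V is v_i (expressed in the standard basis). Since V is invertible (lower-triangular with 1s on the diagonal, up to permutation), solve by back-substitution:
  V =
[[-1, 1, 0, 0],
 [1, 0, 0, 0],
 [-1, 0, 1, 1],
 [1, 1, 1, 0]]
  V a = (-1, 0, 6, 3)
Solving gives a = (0, -1, 4, 2).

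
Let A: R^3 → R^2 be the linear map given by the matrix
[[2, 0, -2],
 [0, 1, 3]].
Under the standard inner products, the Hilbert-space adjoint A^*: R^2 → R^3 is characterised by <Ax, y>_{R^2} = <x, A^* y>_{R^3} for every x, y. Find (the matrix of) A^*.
A^* = A^T =
[[2, 0],
 [0, 1],
 [-2, 3]]

For real matrices with standard dot products, the defining identity <Ax, y> = <x, A^* y> gives (Ax)^T y = x^T (A^*) y, i.e. x^T A^T y = x^T (A^*) y. Since this holds for all x, y, we must have A^* = A^T. Therefore
A^* =
[[2, 0],
 [0, 1],
 [-2, 3]].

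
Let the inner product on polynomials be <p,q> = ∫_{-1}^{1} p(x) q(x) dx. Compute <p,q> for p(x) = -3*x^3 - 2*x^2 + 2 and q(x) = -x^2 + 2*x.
<p,q> = -44/15

Expand the product: p(x)·q(x) = 3*x^5 - 4*x^4 - 4*x^3 - 2*x^2 + 4*x.
∫_{-1}^{1} of each monomial x^k gives [2/(k+1) if k even, 0 if k odd]. Integrating term-by-term (or equivalently evaluating the antiderivative F(x) = x^6/2 - 4*x^5/5 - x^4 - 2*x^3/3 + 2*x^2 at the endpoints):
  F(1) − F(−1) = 1/30 − (89/30) = -44/15.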